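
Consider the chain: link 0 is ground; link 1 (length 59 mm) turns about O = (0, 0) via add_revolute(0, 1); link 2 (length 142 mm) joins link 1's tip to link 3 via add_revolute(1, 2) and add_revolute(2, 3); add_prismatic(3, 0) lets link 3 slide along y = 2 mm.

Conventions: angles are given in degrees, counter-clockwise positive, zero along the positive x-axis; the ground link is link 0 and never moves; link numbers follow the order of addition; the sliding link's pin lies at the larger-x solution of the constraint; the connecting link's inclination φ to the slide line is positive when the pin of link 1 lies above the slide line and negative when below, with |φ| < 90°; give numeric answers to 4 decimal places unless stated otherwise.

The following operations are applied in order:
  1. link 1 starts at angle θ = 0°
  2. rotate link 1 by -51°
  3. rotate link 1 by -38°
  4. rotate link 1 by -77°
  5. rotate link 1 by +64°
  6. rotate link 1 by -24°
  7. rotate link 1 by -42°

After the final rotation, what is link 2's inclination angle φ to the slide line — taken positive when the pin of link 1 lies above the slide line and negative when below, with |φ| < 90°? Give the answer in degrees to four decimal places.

geometry: r = 59 mm, L = 142 mm, e = 2 mm; θ starts at 0°
rotate link 1 by -51°: θ ← 0° -51° = -51°
rotate link 1 by -38°: θ ← -51° -38° = -89°
rotate link 1 by -77°: θ ← -89° -77° = -166°
rotate link 1 by +64°: θ ← -166° +64° = -102°
rotate link 1 by -24°: θ ← -102° -24° = -126°
rotate link 1 by -42°: θ ← -126° -42° = -168°
h = r sin θ − e = -12.266790 − 2 = -14.266790
sin φ = h / L = -14.266790 / 142 = -0.10047035
φ = arcsin(-0.10047035) = -5.766256°

-5.7663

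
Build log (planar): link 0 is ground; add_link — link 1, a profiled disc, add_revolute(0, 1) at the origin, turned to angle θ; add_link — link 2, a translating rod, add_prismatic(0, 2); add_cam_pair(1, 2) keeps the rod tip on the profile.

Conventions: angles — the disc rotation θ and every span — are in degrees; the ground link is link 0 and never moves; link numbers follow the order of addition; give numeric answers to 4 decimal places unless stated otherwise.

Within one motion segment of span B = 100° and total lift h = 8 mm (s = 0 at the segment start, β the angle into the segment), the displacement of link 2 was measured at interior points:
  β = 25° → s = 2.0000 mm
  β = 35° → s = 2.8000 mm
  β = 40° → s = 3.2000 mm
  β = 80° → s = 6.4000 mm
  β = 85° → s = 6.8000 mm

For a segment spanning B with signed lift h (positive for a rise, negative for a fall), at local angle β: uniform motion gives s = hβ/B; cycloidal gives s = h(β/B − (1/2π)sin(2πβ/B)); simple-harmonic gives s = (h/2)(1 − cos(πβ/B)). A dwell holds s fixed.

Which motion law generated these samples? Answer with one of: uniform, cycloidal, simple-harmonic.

candidates at β/B = r: uniform s = h·r (linear in β); cycloidal s = h·(r − sin(2πr)/(2π)); simple-harmonic s = (h/2)(1 − cos(πr))
β=25°: printed 2.0000 | uniform 2.0000, cycloidal 0.7268, simple-harmonic 1.1716
β=35°: printed 2.8000 | uniform 2.8000, cycloidal 1.7699, simple-harmonic 2.1840
β=40°: printed 3.2000 | uniform 3.2000, cycloidal 2.4516, simple-harmonic 2.7639
β=80°: printed 6.4000 | uniform 6.4000, cycloidal 7.6109, simple-harmonic 7.2361
β=85°: printed 6.8000 | uniform 6.8000, cycloidal 7.8301, simple-harmonic 7.5640
only one law matches every sample → uniform

uniform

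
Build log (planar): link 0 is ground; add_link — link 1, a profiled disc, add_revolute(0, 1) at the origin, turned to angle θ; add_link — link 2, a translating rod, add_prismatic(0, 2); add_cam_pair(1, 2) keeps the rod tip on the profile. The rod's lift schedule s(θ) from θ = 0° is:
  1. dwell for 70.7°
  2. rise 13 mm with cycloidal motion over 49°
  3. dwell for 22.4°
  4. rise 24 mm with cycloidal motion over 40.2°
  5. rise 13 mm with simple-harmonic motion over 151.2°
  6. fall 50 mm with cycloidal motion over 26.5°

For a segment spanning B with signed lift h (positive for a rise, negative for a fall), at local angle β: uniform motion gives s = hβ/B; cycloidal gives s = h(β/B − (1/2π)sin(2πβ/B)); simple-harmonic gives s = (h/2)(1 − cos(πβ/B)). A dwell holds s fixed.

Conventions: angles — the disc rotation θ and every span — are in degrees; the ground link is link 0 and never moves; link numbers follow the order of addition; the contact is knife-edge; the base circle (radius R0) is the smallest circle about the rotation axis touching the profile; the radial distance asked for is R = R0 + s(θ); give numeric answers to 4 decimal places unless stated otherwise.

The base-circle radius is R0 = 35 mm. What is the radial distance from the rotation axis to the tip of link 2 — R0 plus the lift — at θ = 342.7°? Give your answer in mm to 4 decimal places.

seg 1 [0°–70.7°] dwell: s stays 0.0000
seg 2 [70.7°–119.7°] cycloidal, h=13: full span → s += 13 → s = 13.0000
seg 3 [119.7°–142.1°] dwell: s stays 13.0000
seg 4 [142.1°–182.3°] cycloidal, h=24: full span → s += 24 → s = 37.0000
seg 5 [182.3°–333.5°] simple-harmonic, h=13: full span → s += 13 → s = 50.0000
seg 6 [333.5°–360°] cycloidal, h=-50: θ=342.7° here. β=9.2, B=26.5. -50·(0.3472 − sin(2π·0.3472)/(2π)) = -10.8384 → s = 39.1616
R = R0 + s = 35 + 39.1616 = 74.1616

74.1616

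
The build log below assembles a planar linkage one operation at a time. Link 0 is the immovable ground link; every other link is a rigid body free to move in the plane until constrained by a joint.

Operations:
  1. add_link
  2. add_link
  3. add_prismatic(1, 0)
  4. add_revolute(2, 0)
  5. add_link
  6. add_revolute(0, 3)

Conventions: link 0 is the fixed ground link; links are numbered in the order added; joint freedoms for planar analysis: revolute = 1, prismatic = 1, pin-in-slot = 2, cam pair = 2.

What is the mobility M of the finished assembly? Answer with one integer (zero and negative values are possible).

L=1 J1=0 J2=0
add link → L=2 J1=0 J2=0
add link → L=3 J1=0 J2=0
P@1,0 dof=1 J1 → L=3 J1=1 J2=0
R@2,0 dof=1 J1 → L=3 J1=2 J2=0
add link → L=4 J1=2 J2=0
R@0,3 dof=1 J1 → L=4 J1=3 J2=0
M=3(L−1)−2J1−J2=3·3−2·3−0=3

M = 3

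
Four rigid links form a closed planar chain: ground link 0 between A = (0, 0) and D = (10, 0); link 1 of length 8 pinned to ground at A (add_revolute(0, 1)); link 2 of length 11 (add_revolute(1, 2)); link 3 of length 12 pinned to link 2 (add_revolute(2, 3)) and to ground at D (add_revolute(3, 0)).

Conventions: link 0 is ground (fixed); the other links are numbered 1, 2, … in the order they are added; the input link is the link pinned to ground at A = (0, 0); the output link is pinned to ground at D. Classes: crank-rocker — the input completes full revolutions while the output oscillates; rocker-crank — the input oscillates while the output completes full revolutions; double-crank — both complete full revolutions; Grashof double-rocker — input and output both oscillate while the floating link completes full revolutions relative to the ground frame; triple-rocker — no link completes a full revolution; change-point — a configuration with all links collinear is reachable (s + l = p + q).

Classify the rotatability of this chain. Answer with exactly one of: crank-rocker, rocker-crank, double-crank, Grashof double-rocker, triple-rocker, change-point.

lengths: ground=10, input=8, coupler=11, output=12
sorted: s=8 (shortest), l=12 (longest), p+q=21
s + l = 20 vs p + q = 21
s + l < p + q (Grashof) with shortest = input link → crank-rocker

crank-rocker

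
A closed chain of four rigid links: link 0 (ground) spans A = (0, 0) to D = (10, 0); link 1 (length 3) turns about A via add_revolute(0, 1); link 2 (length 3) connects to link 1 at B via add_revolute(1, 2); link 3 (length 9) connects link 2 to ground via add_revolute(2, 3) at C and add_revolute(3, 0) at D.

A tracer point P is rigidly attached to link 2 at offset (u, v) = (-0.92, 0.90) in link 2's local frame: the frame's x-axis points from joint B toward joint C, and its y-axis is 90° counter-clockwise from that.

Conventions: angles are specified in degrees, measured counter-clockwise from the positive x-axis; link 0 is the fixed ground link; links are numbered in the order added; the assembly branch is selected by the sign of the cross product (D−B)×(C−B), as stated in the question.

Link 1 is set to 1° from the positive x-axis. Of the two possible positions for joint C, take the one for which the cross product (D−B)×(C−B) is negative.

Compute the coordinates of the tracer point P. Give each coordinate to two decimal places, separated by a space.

A=(0,0), D=(10.00,0)
B = A + 3.00·(cos1°, sin1°) = (2.9995, 0.0524)
|BD| = 7.0007
circle(B,3.00) ∩ circle(D,9.00): a=-1.6421, h=2.5107
  candidates: C₊=(1.3763,2.5753) cross=17.577; C₋=(1.3388,-2.4460) cross=-17.577
  branch - wants cross < 0 → take C=(1.3388,-2.4460) (cross=-17.577)
ex = (C−B)/|BC| = (-0.5536,-0.8328); ey = (0.8328,-0.5536)
P = B + -0.92·ex + 0.90·ey = (4.2584,0.3203)

4.26 0.32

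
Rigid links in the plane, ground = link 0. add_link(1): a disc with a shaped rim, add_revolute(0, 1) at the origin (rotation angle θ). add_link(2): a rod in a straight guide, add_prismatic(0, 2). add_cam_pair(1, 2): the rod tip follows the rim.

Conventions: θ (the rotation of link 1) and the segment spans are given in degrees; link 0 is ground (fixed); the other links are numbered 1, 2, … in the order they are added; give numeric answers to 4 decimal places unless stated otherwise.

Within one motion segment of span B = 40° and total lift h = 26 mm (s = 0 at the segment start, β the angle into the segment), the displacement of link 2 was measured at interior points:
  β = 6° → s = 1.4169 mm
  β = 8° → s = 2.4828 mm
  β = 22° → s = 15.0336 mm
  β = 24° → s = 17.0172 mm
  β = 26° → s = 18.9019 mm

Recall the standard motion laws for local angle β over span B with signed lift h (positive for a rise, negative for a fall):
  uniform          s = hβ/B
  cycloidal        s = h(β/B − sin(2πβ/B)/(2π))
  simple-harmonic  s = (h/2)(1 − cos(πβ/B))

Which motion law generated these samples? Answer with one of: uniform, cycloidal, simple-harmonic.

candidates at β/B = r: uniform s = h·r (linear in β); cycloidal s = h·(r − sin(2πr)/(2π)); simple-harmonic s = (h/2)(1 − cos(πr))
β=6°: printed 1.4169 | uniform 3.9000, cycloidal 0.5523, simple-harmonic 1.4169
β=8°: printed 2.4828 | uniform 5.2000, cycloidal 1.2645, simple-harmonic 2.4828
β=22°: printed 15.0336 | uniform 14.3000, cycloidal 15.5787, simple-harmonic 15.0336
β=24°: printed 17.0172 | uniform 15.6000, cycloidal 18.0323, simple-harmonic 17.0172
β=26°: printed 18.9019 | uniform 16.9000, cycloidal 20.2477, simple-harmonic 18.9019
only one law matches every sample → simple-harmonic

simple-harmonic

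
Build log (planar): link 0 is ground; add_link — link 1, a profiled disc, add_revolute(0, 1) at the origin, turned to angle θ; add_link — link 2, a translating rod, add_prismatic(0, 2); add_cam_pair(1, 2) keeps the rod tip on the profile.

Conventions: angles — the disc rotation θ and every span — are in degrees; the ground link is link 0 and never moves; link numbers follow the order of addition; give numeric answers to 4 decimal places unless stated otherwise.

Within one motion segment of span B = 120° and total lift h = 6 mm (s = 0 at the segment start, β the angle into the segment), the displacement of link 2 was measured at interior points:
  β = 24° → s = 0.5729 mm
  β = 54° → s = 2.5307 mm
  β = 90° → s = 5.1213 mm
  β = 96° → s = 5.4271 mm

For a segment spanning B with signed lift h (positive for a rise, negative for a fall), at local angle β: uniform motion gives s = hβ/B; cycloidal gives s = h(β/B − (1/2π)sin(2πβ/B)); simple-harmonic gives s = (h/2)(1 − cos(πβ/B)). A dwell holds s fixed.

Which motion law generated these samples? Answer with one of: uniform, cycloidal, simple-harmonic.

candidates at β/B = r: uniform s = h·r (linear in β); cycloidal s = h·(r − sin(2πr)/(2π)); simple-harmonic s = (h/2)(1 − cos(πr))
β=24°: printed 0.5729 | uniform 1.2000, cycloidal 0.2918, simple-harmonic 0.5729
β=54°: printed 2.5307 | uniform 2.7000, cycloidal 2.4049, simple-harmonic 2.5307
β=90°: printed 5.1213 | uniform 4.5000, cycloidal 5.4549, simple-harmonic 5.1213
β=96°: printed 5.4271 | uniform 4.8000, cycloidal 5.7082, simple-harmonic 5.4271
only one law matches every sample → simple-harmonic

simple-harmonic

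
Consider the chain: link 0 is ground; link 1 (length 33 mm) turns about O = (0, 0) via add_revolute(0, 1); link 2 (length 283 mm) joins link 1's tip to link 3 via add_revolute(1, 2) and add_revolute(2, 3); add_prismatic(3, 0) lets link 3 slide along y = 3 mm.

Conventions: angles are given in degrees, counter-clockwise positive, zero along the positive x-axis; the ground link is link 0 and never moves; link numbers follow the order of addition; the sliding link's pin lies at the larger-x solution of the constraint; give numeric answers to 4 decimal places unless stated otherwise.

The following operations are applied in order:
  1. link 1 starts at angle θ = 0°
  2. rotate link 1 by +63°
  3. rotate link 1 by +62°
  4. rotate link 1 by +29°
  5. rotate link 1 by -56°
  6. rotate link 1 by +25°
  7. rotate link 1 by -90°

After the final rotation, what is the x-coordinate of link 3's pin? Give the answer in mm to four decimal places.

geometry: r = 33 mm, L = 283 mm, e = 3 mm; θ starts at 0°
rotate link 1 by +63°: θ ← 0° +63° = 63°
rotate link 1 by +62°: θ ← 63° +62° = 125°
rotate link 1 by +29°: θ ← 125° +29° = 154°
rotate link 1 by -56°: θ ← 154° -56° = 98°
rotate link 1 by +25°: θ ← 98° +25° = 123°
rotate link 1 by -90°: θ ← 123° -90° = 33°
crank pin P = (r cos θ, r sin θ) = (27.676129, 17.973088)
h = r sin θ − e = 17.973088 − 3 = 14.973088
x = r cos θ + √(L² − h²) = 27.676129 + 282.603621 = 310.279750

310.2797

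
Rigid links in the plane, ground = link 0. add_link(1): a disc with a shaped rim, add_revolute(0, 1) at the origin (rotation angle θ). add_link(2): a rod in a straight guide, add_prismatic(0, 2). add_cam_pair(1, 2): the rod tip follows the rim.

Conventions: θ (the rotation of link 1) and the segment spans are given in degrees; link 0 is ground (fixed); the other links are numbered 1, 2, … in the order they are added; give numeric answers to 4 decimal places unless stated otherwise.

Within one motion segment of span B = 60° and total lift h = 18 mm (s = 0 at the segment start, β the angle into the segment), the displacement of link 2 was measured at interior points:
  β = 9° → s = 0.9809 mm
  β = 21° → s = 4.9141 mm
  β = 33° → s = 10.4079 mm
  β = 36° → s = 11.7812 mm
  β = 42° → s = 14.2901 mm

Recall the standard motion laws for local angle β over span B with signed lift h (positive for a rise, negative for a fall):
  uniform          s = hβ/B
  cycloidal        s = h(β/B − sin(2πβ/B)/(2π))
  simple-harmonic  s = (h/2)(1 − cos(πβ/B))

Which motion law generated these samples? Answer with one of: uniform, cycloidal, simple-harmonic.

candidates at β/B = r: uniform s = h·r (linear in β); cycloidal s = h·(r − sin(2πr)/(2π)); simple-harmonic s = (h/2)(1 − cos(πr))
β=9°: printed 0.9809 | uniform 2.7000, cycloidal 0.3823, simple-harmonic 0.9809
β=21°: printed 4.9141 | uniform 6.3000, cycloidal 3.9823, simple-harmonic 4.9141
β=33°: printed 10.4079 | uniform 9.9000, cycloidal 10.7853, simple-harmonic 10.4079
β=36°: printed 11.7812 | uniform 10.8000, cycloidal 12.4839, simple-harmonic 11.7812
β=42°: printed 14.2901 | uniform 12.6000, cycloidal 15.3246, simple-harmonic 14.2901
only one law matches every sample → simple-harmonic

simple-harmonic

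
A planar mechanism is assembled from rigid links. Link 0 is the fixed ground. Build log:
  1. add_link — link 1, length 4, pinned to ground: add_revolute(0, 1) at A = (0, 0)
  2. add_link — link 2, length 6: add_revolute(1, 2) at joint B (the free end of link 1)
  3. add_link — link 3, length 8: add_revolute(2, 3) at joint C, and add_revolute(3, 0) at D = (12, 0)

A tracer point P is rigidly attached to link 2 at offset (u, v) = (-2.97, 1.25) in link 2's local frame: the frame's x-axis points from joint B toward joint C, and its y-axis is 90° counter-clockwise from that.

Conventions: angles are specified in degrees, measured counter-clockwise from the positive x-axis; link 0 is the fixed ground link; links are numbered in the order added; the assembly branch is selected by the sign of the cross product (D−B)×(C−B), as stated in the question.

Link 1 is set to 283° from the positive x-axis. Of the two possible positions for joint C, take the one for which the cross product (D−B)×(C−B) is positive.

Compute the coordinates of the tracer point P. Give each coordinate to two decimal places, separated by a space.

A=(0,0), D=(12.00,0)
B = A + 4.00·(cos283°, sin283°) = (0.8998, -3.8975)
|BD| = 11.7646
circle(B,6.00) ∩ circle(D,8.00): a=4.6923, h=3.7393
  candidates: C₊=(4.0883,1.1852) cross=43.992; C₋=(6.5659,-5.8712) cross=-43.992
  branch + wants cross > 0 → take C=(4.0883,1.1852) (cross=43.992)
ex = (C−B)/|BC| = (0.5314,0.8471); ey = (-0.8471,0.5314)
P = B + -2.97·ex + 1.25·ey = (-1.7374,-5.7491)

-1.74 -5.75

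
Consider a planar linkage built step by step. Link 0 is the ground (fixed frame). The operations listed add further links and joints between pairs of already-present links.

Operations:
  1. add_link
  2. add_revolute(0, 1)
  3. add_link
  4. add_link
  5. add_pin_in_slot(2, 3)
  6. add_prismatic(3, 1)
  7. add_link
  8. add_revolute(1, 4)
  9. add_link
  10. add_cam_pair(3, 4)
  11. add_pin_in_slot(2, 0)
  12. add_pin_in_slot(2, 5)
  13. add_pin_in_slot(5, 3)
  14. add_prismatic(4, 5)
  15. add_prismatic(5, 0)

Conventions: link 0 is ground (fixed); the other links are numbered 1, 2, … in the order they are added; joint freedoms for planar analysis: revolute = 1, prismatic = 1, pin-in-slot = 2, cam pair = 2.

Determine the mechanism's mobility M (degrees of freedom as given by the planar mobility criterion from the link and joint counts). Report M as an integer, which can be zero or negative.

L=1 J1=0 J2=0
add link → L=2 J1=0 J2=0
R@0,1 dof=1 J1 → L=2 J1=1 J2=0
add link → L=3 J1=1 J2=0
add link → L=4 J1=1 J2=0
PS@2,3 dof=2 J2 → L=4 J1=1 J2=1
P@3,1 dof=1 J1 → L=4 J1=2 J2=1
add link → L=5 J1=2 J2=1
R@1,4 dof=1 J1 → L=5 J1=3 J2=1
add link → L=6 J1=3 J2=1
C@3,4 dof=2 J2 → L=6 J1=3 J2=2
PS@2,0 dof=2 J2 → L=6 J1=3 J2=3
PS@2,5 dof=2 J2 → L=6 J1=3 J2=4
PS@5,3 dof=2 J2 → L=6 J1=3 J2=5
P@4,5 dof=1 J1 → L=6 J1=4 J2=5
P@5,0 dof=1 J1 → L=6 J1=5 J2=5
M=3(L−1)−2J1−J2=3·5−2·5−5=0

M = 0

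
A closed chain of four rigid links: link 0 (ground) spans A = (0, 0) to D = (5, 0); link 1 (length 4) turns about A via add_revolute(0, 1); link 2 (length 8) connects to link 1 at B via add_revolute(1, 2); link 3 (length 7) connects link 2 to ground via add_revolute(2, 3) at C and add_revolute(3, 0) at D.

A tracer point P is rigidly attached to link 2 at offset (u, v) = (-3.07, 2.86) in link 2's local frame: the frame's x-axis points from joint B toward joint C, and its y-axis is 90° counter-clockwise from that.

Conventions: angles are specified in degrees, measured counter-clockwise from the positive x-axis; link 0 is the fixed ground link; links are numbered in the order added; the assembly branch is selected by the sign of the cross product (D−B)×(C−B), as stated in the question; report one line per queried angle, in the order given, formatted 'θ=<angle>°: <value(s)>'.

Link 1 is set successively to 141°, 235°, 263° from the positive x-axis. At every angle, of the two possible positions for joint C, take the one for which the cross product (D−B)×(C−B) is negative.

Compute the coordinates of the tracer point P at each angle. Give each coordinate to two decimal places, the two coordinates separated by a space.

A=(0,0), D=(5.00,0)
θ=141°: B = A + 4.00·(cos141°, sin141°) = (-3.1086, 2.5173)
θ=141°: |BD| = 8.4903
θ=141°: circle(B,8.00) ∩ circle(D,7.00): a=5.1285, h=6.1399
θ=141°:   candidates: C₊=(3.6097,6.8606) cross=52.130; C₋=(-0.0311,-4.8671) cross=-52.130
θ=141°:   branch - wants cross < 0 → take C=(-0.0311,-4.8671) (cross=-52.130)
θ=141°: ex = (C−B)/|BC| = (0.3847,-0.9230); ey = (0.9230,0.3847)
θ=141°: P = B + -3.07·ex + 2.86·ey = (-1.6497,6.4512)
θ=235°: B = A + 4.00·(cos235°, sin235°) = (-2.2943, -3.2766)
θ=235°: |BD| = 7.9964
θ=235°: circle(B,8.00) ∩ circle(D,7.00): a=4.9361, h=6.2956
θ=235°:   candidates: C₊=(-0.3713,4.4888) cross=50.342; C₋=(4.7881,-6.9968) cross=-50.342
θ=235°:   branch - wants cross < 0 → take C=(4.7881,-6.9968) (cross=-50.342)
θ=235°: ex = (C−B)/|BC| = (0.8853,-0.4650); ey = (0.4650,0.8853)
θ=235°: P = B + -3.07·ex + 2.86·ey = (-3.6822,0.6830)
θ=263°: B = A + 4.00·(cos263°, sin263°) = (-0.4875, -3.9702)
θ=263°: |BD| = 6.7731
θ=263°: circle(B,8.00) ∩ circle(D,7.00): a=4.4939, h=6.6185
θ=263°:   candidates: C₊=(-0.7262,4.0263) cross=44.828; C₋=(7.0330,-6.6983) cross=-44.828
θ=263°:   branch - wants cross < 0 → take C=(7.0330,-6.6983) (cross=-44.828)
θ=263°: ex = (C−B)/|BC| = (0.9401,-0.3410); ey = (0.3410,0.9401)
θ=263°: P = B + -3.07·ex + 2.86·ey = (-2.3982,-0.2347)

θ=141°: -1.65 6.45
θ=235°: -3.68 0.68
θ=263°: -2.40 -0.23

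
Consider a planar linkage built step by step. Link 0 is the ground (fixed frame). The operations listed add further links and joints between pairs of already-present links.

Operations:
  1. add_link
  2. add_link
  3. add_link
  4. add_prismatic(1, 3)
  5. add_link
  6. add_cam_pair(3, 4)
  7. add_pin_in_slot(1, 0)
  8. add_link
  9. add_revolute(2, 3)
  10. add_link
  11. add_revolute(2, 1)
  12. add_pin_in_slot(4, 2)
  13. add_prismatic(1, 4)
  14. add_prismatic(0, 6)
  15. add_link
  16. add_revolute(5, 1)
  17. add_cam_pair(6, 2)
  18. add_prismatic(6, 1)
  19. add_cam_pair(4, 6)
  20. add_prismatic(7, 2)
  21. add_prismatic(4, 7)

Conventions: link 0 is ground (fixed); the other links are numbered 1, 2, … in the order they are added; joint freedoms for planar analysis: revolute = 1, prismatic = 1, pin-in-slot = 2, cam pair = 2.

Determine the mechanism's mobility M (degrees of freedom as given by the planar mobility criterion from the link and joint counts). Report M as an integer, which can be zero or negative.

(L,J1,J2)=(1,0,0); link0 fixed
link1: (2,0,0)
link2: (3,0,0)
link3: (4,0,0)
P 1-3 [J1]: (4,1,0)
link4: (5,1,0)
C 3-4 [J2]: (5,1,1)
PS 1-0 [J2]: (5,1,2)
link5: (6,1,2)
R 2-3 [J1]: (6,2,2)
link6: (7,2,2)
R 2-1 [J1]: (7,3,2)
PS 4-2 [J2]: (7,3,3)
P 1-4 [J1]: (7,4,3)
P 0-6 [J1]: (7,5,3)
link7: (8,5,3)
R 5-1 [J1]: (8,6,3)
C 6-2 [J2]: (8,6,4)
P 6-1 [J1]: (8,7,4)
C 4-6 [J2]: (8,7,5)
P 7-2 [J1]: (8,8,5)
P 4-7 [J1]: (8,9,5)
Grübler: 3·7 − 2·9 − 5 = -2

M = -2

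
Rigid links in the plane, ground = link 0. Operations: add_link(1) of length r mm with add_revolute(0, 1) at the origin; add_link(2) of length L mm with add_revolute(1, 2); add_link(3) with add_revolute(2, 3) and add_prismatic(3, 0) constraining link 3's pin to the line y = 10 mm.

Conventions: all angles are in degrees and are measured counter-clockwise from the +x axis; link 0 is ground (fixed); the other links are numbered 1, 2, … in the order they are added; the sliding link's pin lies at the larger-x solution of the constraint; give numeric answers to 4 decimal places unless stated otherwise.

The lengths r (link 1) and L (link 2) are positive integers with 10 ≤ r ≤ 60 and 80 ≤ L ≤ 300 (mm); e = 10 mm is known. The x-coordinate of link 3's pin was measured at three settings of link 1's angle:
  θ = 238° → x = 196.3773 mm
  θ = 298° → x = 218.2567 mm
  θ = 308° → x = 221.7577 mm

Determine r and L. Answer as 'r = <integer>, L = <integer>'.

constraint per measurement: (x − r cos θ)² + (r sin θ − e)² = L²
subtracting the θ₁ and θ₂ equations cancels the r² and L² terms:
r = (x₁² − x₂²) / (2[(x₁cos θ₁ + e sin θ₁) − (x₂cos θ₂ + e sin θ₂)]) = 22.0000 → r = 22
L² = (x₁ − r cos θ₁)² + (r sin θ₁ − e)² = 44100.0061 → L = 210.0000 → L = 210
check at θ₃=308°: x = 221.7577 (printed 221.7577) ✓

r = 22, L = 210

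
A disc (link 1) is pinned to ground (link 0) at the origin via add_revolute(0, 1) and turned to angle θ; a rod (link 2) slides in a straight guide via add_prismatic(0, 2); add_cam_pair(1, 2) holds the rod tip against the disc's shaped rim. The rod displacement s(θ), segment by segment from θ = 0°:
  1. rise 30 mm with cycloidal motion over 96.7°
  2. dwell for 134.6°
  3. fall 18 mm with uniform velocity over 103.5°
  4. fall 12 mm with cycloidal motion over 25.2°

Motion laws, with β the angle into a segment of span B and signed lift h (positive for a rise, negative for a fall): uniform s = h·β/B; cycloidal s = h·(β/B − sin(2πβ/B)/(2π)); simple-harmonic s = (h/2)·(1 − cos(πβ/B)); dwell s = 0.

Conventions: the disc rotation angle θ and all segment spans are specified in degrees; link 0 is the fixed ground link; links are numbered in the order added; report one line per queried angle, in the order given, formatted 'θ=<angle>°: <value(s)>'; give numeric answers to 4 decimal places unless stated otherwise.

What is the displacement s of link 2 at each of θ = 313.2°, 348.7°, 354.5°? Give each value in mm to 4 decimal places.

segment 1 (0° to 96.7°, cycloidal, h = 30) is passed completely: s = 0.0000 + (30) = 30.0000
segment 2 (96.7° to 231.3°, dwell): s unchanged at 30.0000
θ = 313.2° falls in segment 3 (231.3° to 334.8°, uniform, h = -18): β = 313.2 − 231.3 = 81.9°, B = 103.5°; Δs = -18·81.9/103.5 = -14.2435; s = 30.0000 − 14.2435 = 15.7565
segment 3 (231.3° to 334.8°, uniform, h = -18) is passed completely: s = 30.0000 + (-18) = 12.0000
θ = 348.7° falls in segment 4 (334.8° to 360°, cycloidal, h = -12): β = 348.7 − 334.8 = 13.9°, B = 25.2°; Δs = -12·(0.5516 − sin(2π·0.5516)/(2π)) = -7.2273; s = 12.0000 − 7.2273 = 4.7727
θ = 354.5° falls in segment 4 (334.8° to 360°, cycloidal, h = -12): β = 354.5 − 334.8 = 19.7°, B = 25.2°; Δs = -12·(0.7817 − sin(2π·0.7817)/(2π)) = -11.2529; s = 12.0000 − 11.2529 = 0.7471

θ=313.2°: 15.7565
θ=348.7°: 4.7727
θ=354.5°: 0.7471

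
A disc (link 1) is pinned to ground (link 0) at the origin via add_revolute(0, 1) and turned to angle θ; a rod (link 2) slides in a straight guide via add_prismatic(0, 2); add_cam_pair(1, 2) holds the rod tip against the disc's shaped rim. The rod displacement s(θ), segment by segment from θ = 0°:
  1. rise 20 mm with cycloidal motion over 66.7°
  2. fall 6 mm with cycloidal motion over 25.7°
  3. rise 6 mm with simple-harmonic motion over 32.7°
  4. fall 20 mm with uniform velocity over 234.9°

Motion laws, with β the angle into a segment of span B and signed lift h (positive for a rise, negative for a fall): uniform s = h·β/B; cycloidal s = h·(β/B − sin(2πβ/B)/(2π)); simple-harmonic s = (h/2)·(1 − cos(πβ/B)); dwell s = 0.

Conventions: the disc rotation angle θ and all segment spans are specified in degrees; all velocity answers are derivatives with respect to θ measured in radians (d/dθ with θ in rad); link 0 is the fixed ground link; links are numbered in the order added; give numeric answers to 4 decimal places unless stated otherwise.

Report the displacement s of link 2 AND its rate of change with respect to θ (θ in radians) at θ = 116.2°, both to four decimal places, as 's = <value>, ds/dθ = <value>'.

segment 1 (0° to 66.7°, cycloidal, h = 20) is passed completely: s = 0.0000 + (20) = 20.0000
segment 2 (66.7° to 92.4°, cycloidal, h = -6) is passed completely: s = 20.0000 + (-6) = 14.0000
θ = 116.2° falls in segment 3 (92.4° to 125.1°, simple-harmonic, h = 6): β = 116.2 − 92.4 = 23.8°, B = 32.7°; Δs = 6/2·(1 − cos(π·0.7278)) = 4.9685; s = 14.0000 + 4.9685 = 18.9685
velocity in seg [92.4°–125.1°] (simple-harmonic), θ in radians: β = 23.8° = 0.4154 rad, B = 32.7° = 0.5707 rad; ds/dθ = (πh/(2B)) sin(πβ/B) = (π·6/(2·0.5707)) sin(π·0.7278) = 12.461359 mm/rad

s = 18.9685, ds/dθ = 12.4614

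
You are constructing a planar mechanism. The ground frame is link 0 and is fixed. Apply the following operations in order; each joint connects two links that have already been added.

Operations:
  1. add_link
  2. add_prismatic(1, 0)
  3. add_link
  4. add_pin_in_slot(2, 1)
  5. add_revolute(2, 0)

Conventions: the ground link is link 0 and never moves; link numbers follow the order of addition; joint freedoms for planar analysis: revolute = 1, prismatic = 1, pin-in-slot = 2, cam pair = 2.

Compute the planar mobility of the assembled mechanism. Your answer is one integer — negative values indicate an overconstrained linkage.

(L,J1,J2)=(1,0,0); link0 fixed
link1: (2,0,0)
P 1-0 [J1]: (2,1,0)
link2: (3,1,0)
PS 2-1 [J2]: (3,1,1)
R 2-0 [J1]: (3,2,1)
Grübler: 3·2 − 2·2 − 1 = 1

M = 1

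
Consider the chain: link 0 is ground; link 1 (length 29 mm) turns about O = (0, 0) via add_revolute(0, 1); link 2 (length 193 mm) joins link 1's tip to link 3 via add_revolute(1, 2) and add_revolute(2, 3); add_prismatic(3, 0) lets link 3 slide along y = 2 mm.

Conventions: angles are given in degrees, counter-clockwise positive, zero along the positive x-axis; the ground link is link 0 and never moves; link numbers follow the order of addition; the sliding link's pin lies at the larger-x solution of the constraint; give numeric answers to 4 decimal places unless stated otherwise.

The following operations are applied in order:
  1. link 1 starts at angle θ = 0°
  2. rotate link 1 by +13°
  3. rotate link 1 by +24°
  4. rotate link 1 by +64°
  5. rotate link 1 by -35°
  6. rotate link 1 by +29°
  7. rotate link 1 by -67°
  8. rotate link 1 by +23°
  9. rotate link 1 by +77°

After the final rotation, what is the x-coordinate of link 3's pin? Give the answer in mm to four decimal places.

geometry: r = 29 mm, L = 193 mm, e = 2 mm; θ starts at 0°
rotate link 1 by +13°: θ ← 0° +13° = 13°
rotate link 1 by +24°: θ ← 13° +24° = 37°
rotate link 1 by +64°: θ ← 37° +64° = 101°
rotate link 1 by -35°: θ ← 101° -35° = 66°
rotate link 1 by +29°: θ ← 66° +29° = 95°
rotate link 1 by -67°: θ ← 95° -67° = 28°
rotate link 1 by +23°: θ ← 28° +23° = 51°
rotate link 1 by +77°: θ ← 51° +77° = 128°
crank pin P = (r cos θ, r sin θ) = (-17.854183, 22.852312)
h = r sin θ − e = 22.852312 − 2 = 20.852312
x = r cos θ + √(L² − h²) = -17.854183 + 191.870219 = 174.016037

174.0160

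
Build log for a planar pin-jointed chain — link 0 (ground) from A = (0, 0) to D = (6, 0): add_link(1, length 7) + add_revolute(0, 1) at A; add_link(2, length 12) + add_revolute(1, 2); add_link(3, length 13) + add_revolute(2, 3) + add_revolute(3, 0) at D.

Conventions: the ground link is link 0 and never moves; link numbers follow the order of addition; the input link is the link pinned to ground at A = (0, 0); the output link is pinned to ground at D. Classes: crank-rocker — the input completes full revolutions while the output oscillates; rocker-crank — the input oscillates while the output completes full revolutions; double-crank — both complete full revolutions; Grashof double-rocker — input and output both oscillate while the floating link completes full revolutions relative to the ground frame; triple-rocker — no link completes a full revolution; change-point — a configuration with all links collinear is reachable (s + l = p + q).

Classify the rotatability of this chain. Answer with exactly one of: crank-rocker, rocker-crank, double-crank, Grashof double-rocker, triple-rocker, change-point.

lengths: ground=6, input=7, coupler=12, output=13
sorted: s=6 (shortest), l=13 (longest), p+q=19
s + l = 19 vs p + q = 19
s + l = p + q → change-point (collinear configuration reachable)

change-point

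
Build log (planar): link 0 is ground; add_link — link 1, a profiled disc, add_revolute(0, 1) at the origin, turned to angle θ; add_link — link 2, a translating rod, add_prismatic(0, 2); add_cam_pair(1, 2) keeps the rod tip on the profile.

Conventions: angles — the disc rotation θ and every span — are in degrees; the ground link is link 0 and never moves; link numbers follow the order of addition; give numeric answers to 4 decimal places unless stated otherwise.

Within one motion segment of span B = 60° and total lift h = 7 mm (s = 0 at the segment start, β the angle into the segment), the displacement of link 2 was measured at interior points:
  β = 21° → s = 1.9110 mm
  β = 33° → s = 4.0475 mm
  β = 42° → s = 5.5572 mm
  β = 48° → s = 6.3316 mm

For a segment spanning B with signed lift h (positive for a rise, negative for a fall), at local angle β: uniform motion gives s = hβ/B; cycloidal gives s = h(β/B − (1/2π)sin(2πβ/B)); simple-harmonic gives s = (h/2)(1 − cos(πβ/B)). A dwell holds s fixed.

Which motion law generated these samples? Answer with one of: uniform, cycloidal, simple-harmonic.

candidates at β/B = r: uniform s = h·r (linear in β); cycloidal s = h·(r − sin(2πr)/(2π)); simple-harmonic s = (h/2)(1 − cos(πr))
β=21°: printed 1.9110 | uniform 2.4500, cycloidal 1.5487, simple-harmonic 1.9110
β=33°: printed 4.0475 | uniform 3.8500, cycloidal 4.1943, simple-harmonic 4.0475
β=42°: printed 5.5572 | uniform 4.9000, cycloidal 5.9596, simple-harmonic 5.5572
β=48°: printed 6.3316 | uniform 5.6000, cycloidal 6.6596, simple-harmonic 6.3316
only one law matches every sample → simple-harmonic

simple-harmonic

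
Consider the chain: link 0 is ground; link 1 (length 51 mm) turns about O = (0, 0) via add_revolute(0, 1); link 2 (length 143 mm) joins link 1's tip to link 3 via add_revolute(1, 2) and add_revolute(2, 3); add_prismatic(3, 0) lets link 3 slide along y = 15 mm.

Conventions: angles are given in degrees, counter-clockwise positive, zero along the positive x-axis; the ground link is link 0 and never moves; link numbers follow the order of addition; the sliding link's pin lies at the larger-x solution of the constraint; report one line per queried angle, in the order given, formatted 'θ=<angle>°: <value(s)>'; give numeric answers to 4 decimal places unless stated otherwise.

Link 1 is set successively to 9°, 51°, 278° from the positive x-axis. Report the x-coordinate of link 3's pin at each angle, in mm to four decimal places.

geometry: r = 51 mm, L = 143 mm, e = 15 mm
θ=9°: crank pin P = (r cos θ, r sin θ) = (50.372105, 7.978158)
θ=9°: h = r sin θ − e = 7.978158 − 15 = -7.021842
θ=9°: x = r cos θ + √(L² − h²) = 50.372105 + 142.827496 = 193.199602
θ=51°: crank pin P = (r cos θ, r sin θ) = (32.095340, 39.634444)
θ=51°: h = r sin θ − e = 39.634444 − 15 = 24.634444
θ=51°: x = r cos θ + √(L² − h²) = 32.095340 + 140.862146 = 172.957486
θ=278°: crank pin P = (r cos θ, r sin θ) = (7.097828, -50.503672)
θ=278°: h = r sin θ − e = -50.503672 − 15 = -65.503672
θ=278°: x = r cos θ + √(L² − h²) = 7.097828 + 127.115180 = 134.213008

θ=9°: 193.1996
θ=51°: 172.9575
θ=278°: 134.2130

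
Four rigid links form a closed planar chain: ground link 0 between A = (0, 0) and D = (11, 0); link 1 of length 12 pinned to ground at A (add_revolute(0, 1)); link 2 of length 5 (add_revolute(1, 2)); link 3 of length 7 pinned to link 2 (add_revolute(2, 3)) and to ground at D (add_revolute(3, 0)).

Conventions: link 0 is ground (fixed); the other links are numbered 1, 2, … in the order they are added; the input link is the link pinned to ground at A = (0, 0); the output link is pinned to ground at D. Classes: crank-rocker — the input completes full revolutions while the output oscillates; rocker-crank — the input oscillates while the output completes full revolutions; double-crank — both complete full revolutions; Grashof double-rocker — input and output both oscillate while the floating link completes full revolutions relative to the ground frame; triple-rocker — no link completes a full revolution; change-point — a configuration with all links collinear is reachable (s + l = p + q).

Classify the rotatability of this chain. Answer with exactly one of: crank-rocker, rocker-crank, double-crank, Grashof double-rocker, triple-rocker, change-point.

lengths: ground=11, input=12, coupler=5, output=7
sorted: s=5 (shortest), l=12 (longest), p+q=18
s + l = 17 vs p + q = 18
s + l < p + q (Grashof) with shortest = coupler link → Grashof double-rocker

Grashof double-rocker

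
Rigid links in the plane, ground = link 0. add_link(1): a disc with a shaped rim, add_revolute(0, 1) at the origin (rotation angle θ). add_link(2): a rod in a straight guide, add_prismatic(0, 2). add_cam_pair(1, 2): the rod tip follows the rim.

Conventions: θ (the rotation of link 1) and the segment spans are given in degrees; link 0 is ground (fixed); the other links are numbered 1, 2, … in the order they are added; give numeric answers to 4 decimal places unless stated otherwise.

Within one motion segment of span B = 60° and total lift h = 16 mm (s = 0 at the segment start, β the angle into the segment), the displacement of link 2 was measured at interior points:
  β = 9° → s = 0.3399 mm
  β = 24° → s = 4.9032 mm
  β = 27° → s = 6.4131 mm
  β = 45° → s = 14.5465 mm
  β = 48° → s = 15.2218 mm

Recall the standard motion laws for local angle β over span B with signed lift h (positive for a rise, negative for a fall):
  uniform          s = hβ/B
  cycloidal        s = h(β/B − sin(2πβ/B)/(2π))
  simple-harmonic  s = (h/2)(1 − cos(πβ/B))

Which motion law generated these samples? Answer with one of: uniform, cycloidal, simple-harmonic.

candidates at β/B = r: uniform s = h·r (linear in β); cycloidal s = h·(r − sin(2πr)/(2π)); simple-harmonic s = (h/2)(1 − cos(πr))
β=9°: printed 0.3399 | uniform 2.4000, cycloidal 0.3399, simple-harmonic 0.8719
β=24°: printed 4.9032 | uniform 6.4000, cycloidal 4.9032, simple-harmonic 5.5279
β=27°: printed 6.4131 | uniform 7.2000, cycloidal 6.4131, simple-harmonic 6.7485
β=45°: printed 14.5465 | uniform 12.0000, cycloidal 14.5465, simple-harmonic 13.6569
β=48°: printed 15.2218 | uniform 12.8000, cycloidal 15.2218, simple-harmonic 14.4721
only one law matches every sample → cycloidal

cycloidal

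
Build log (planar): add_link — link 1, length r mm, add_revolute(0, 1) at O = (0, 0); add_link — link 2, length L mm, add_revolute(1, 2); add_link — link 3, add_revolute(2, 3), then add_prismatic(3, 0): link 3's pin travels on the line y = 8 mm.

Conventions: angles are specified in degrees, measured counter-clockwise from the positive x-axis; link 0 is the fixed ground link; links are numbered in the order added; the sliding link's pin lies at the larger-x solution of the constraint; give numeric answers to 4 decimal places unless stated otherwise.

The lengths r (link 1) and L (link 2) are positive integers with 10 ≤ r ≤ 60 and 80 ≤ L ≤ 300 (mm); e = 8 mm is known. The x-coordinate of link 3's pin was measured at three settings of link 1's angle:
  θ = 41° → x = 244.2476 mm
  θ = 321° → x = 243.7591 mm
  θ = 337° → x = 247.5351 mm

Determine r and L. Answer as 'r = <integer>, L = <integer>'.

constraint per measurement: (x − r cos θ)² + (r sin θ − e)² = L²
subtracting the θ₁ and θ₂ equations cancels the r² and L² terms:
r = (x₁² − x₂²) / (2[(x₁cos θ₁ + e sin θ₁) − (x₂cos θ₂ + e sin θ₂)]) = 22.9990 → r = 23
L² = (x₁ − r cos θ₁)² + (r sin θ₁ − e)² = 51529.0042 → L = 227.0000 → L = 227
check at θ₃=337°: x = 247.5351 (printed 247.5351) ✓

r = 23, L = 227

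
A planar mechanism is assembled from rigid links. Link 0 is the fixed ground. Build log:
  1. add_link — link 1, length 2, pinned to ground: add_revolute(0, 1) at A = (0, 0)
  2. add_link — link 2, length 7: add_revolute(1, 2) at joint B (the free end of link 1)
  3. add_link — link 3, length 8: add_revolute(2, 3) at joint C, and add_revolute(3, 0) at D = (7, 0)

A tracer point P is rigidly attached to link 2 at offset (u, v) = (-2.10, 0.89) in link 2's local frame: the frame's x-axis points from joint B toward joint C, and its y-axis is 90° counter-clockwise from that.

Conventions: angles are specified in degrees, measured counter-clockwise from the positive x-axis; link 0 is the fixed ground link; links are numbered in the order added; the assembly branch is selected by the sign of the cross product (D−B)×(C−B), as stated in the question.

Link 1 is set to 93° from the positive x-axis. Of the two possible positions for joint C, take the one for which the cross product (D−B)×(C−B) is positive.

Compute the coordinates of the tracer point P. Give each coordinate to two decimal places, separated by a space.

A=(0,0), D=(7.00,0)
B = A + 2.00·(cos93°, sin93°) = (-0.1047, 1.9973)
|BD| = 7.3801
circle(B,7.00) ∩ circle(D,8.00): a=2.6738, h=6.4692
  candidates: C₊=(4.2201,7.5015) cross=47.743; C₋=(0.7186,-4.9542) cross=-47.743
  branch + wants cross > 0 → take C=(4.2201,7.5015) (cross=47.743)
ex = (C−B)/|BC| = (0.6178,0.7863); ey = (-0.7863,0.6178)
P = B + -2.10·ex + 0.89·ey = (-2.1019,0.8959)

-2.10 0.90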